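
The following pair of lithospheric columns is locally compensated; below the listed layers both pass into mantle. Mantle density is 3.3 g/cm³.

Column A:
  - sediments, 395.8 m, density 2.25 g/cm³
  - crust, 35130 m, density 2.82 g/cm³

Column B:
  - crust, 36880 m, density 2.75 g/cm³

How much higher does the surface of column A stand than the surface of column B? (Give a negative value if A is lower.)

For any compensation level in the mantle, the mantle terms cancel and isostasy reduces to e = (Σt_A − Σt_B) − (Σ(ρt)_A − Σ(ρt)_B) / ρ_m.
Σt_A = 35525.8 m; Σt_B = 36880 m; Σ(ρt)_A = 99957.15; Σ(ρt)_B = 101420 (in m·g/cm³).
e = (35525.8 − 36880) − (99957.15 − 101420) / 3.3 = −911 m.

−911 m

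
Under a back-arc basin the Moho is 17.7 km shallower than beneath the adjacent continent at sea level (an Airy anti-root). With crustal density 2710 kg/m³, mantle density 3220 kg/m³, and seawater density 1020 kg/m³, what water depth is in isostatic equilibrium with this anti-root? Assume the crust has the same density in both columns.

Replacing a thickness d of crust by seawater at the top must be balanced by replacing crust with mantle at the base: d (ρ_c − ρ_w) = a (ρ_m − ρ_c).
d = a (ρ_m − ρ_c)/(ρ_c − ρ_w) = 17.7 km × 510/1690 = 5.34 km.

5.34 km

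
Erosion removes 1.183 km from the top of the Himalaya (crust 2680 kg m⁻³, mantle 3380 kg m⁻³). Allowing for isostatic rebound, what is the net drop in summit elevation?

0.245 km

Rebound u = e ρ_c/ρ_m = 1.183 km × 2680/3380 = 0.938 km.
Net surface drop = e − u = 1.183 km − 0.938 km = e (ρ_m − ρ_c)/ρ_m = 0.245 km.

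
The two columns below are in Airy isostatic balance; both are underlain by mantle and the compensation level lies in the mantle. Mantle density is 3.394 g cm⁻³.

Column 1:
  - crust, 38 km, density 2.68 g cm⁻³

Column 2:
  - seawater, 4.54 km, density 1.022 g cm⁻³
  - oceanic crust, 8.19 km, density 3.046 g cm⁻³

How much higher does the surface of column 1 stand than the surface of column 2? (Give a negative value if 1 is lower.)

For any compensation level in the mantle, the mantle terms cancel and isostasy reduces to e = (Σt_1 − Σt_2) − (Σ(ρt)_1 − Σ(ρt)_2) / ρ_m.
Σt_1 = 38 km; Σt_2 = 12.73 km; Σ(ρt)_1 = 101.84; Σ(ρt)_2 = 29.58662 (in km·g cm⁻³).
e = (38 − 12.73) − (101.84 − 29.58662) / 3.394 = 3.98 km.

3.98 km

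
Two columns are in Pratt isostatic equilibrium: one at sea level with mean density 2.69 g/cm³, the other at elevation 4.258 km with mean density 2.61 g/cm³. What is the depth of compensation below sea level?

ρ_ref D = ρ (D + h) → D (ρ_ref − ρ) = ρ h.
D = ρ h/(ρ_ref − ρ) = 2.61 × 4.258 km/(2.69 − 2.61) = 139 km.

139 km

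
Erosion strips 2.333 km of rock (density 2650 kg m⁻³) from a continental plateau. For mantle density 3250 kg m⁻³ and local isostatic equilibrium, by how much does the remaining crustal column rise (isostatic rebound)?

1.9 km

Unloading: uplift u = e ρ_c/ρ_m = 2.333 km × 2650/3250 = 1.9 km.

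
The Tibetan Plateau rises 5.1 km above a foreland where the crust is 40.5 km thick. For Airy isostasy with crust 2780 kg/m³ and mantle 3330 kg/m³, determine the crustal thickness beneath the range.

Root depth r = h ρ_c / (ρ_m − ρ_c) = 5.1 km × 2780 / 550 = 25.78 km.
Total thickness = T + h + r = 40.5 km + 5.1 km + 25.78 km = 71.4 km.

71.4 km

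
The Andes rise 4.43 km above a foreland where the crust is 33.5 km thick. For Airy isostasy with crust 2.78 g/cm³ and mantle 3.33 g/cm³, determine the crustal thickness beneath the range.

60.3 km

Root depth r = h ρ_c / (ρ_m − ρ_c) = 4.43 km × 2.78 / 0.55 = 22.39 km.
Total thickness = T + h + r = 33.5 km + 4.43 km + 22.39 km = 60.3 km.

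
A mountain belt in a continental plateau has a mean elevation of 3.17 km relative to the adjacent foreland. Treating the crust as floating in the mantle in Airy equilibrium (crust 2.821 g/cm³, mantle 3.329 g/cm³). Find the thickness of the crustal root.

For local isostatic compensation: the weight of the topography is balanced by the buoyancy of the root, ρ_c h = (ρ_m − ρ_c) r.
r = h · ρ_c / (ρ_m − ρ_c) = 3.17 km × 2.821 / (3.329 − 2.821) = 17.6 km.

17.6 km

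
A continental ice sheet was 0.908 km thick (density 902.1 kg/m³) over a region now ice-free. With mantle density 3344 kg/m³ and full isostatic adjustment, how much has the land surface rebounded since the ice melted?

0.245 km

Removing the load lets mantle flow back in; uplift u satisfies ρ_ice t = ρ_m u.
u = t ρ_ice/ρ_m = 0.908 km × 902.1/3344 = 0.245 km.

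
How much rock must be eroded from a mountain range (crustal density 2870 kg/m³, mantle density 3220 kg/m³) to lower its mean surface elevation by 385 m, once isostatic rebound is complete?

Net drop Δ = e − u = e − e ρ_c/ρ_m = e (ρ_m − ρ_c)/ρ_m.
e = Δ ρ_m/(ρ_m − ρ_c) = 385 m × 3220/350 = 3540 m.

3540 m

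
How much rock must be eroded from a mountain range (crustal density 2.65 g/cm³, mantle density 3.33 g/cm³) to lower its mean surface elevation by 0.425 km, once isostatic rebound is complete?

2.08 km

Net drop Δ = e − u = e − e ρ_c/ρ_m = e (ρ_m − ρ_c)/ρ_m.
e = Δ ρ_m/(ρ_m − ρ_c) = 0.425 km × 3.33/0.68 = 2.08 km.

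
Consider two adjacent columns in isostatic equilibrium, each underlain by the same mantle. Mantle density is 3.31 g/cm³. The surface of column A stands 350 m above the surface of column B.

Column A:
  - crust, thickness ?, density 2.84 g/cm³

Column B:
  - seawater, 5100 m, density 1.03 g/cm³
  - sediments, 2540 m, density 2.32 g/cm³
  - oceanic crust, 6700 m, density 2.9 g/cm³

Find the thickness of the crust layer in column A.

38400 m

Take the compensation level at the base of the deeper column (depth z_c below the surface of column A) and equate Σ ρ_i t_i down to z_c; mantle fills any gap and the z_c terms cancel.
Column A: x×2.84 + (z_c − 0 − x)×3.31
Column B: 350×0 + 5100×1.03 + 2540×2.32 + 6700×2.9 + (z_c − 350 − 14340)×3.31
The z_c×3.31 term appears on both sides and cancels. Collect the known terms of each column as K = Σ(ρt)_known − 3.31 × (depth of known layers): K_A = 0 − 3.31×0 = 0; K_B = 30575.8 − 3.31×(350 + 14340) = −18048.1.
Balance: K_A − x×(3.31 − 2.84) = K_B, so x = (K_A − K_B)/(3.31 − 2.84) = 18048.1/0.47 = 38400 m.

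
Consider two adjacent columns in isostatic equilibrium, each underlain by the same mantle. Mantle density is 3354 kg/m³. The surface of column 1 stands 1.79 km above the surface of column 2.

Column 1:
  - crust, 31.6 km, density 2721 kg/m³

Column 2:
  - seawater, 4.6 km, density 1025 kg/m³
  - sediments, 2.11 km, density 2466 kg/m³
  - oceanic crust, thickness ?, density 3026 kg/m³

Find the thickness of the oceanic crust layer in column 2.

4.31 km

Take the compensation level at the base of the deeper column (depth z_c below the surface of column 1) and equate Σ ρ_i t_i down to z_c; mantle fills any gap and the z_c terms cancel.
Column 1: 31.6×2721 + (z_c − 31.6)×3354
Column 2: 1.79×0 + 4.6×1025 + 2.11×2466 + x×3026 + (z_c − 1.79 − 6.71 − x)×3354
The z_c×3354 term appears on both sides and cancels. Collect the known terms of each column as K = Σ(ρt)_known − 3354 × (depth of known layers): K_1 = 85983.6 − 3354×31.6 = −20002.8; K_2 = 9918.26 − 3354×(1.79 + 6.71) = −18590.74.
Balance: K_1 = K_2 − x×(3354 − 3026), so x = (K_2 − K_1)/(3354 − 3026) = 1412.06/328 = 4.31 km.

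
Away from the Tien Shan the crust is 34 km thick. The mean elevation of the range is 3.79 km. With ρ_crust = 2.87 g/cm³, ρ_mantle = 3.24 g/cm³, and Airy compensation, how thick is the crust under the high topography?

67.2 km

Root depth r = h ρ_c / (ρ_m − ρ_c) = 3.79 km × 2.87 / 0.37 = 29.4 km.
Total thickness = T + h + r = 34 km + 3.79 km + 29.4 km = 67.2 km.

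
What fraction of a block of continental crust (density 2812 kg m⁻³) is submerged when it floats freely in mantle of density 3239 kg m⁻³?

Submerged fraction = ρ_obj/ρ_fluid = 2812/3239 = 86.8%.

86.8%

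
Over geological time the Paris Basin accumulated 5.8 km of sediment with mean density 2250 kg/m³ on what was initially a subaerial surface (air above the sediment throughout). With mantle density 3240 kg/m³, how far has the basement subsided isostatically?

Subaerial load: s = t ρ_sed / ρ_m = 5.8 km × 2250/3240 = 4.03 km.

4.03 km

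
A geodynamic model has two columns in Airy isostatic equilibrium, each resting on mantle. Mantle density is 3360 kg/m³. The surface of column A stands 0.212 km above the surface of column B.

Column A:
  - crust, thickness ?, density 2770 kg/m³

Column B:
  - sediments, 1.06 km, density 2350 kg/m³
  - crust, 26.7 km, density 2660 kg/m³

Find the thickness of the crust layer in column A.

Take the compensation level at the base of the deeper column (depth z_c below the surface of column A) and equate Σ ρ_i t_i down to z_c; mantle fills any gap and the z_c terms cancel.
Column A: x×2770 + (z_c − 0 − x)×3360
Column B: 0.212×0 + 1.06×2350 + 26.7×2660 + (z_c − 0.212 − 27.76)×3360
The z_c×3360 term appears on both sides and cancels. Collect the known terms of each column as K = Σ(ρt)_known − 3360 × (depth of known layers): K_A = 0 − 3360×0 = 0; K_B = 73513 − 3360×(0.212 + 27.76) = −20472.92.
Balance: K_A − x×(3360 − 2770) = K_B, so x = (K_A − K_B)/(3360 − 2770) = 20472.9/590 = 34.7 km.

34.7 km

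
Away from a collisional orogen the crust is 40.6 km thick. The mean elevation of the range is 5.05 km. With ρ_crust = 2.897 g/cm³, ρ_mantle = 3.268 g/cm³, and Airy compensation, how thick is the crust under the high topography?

85.1 km

Root depth r = h ρ_c / (ρ_m − ρ_c) = 5.05 km × 2.897 / 0.371 = 39.43 km.
Total thickness = T + h + r = 40.6 km + 5.05 km + 39.43 km = 85.1 km.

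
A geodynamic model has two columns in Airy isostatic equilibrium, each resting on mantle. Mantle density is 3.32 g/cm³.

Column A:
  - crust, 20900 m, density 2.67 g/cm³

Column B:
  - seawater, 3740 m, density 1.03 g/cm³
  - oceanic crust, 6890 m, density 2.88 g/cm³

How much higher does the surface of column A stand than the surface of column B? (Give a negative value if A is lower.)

For any compensation level in the mantle, the mantle terms cancel and isostasy reduces to e = (Σt_A − Σt_B) − (Σ(ρt)_A − Σ(ρt)_B) / ρ_m.
Σt_A = 20900 m; Σt_B = 10630 m; Σ(ρt)_A = 55803; Σ(ρt)_B = 23695.4 (in m·g/cm³).
e = (20900 − 10630) − (55803 − 23695.4) / 3.32 = 599 m.

599 m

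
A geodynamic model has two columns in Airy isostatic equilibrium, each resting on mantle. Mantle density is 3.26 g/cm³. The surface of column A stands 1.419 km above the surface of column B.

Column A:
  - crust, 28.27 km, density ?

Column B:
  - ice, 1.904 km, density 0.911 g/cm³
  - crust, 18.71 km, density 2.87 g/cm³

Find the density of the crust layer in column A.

2.68 g/cm³

Take the compensation level at the base of the deeper column (depth z_c below the surface of column A) and equate Σ ρ_i t_i down to z_c; mantle fills any gap and the z_c terms cancel.
Column A: 28.27×ρ + (z_c − 28.27)×3.26
Column B: 1.419×0 + 1.904×0.911 + 18.71×2.87 + (z_c − 1.419 − 20.614)×3.26
The z_c×3.26 term appears on both sides and cancels. Collect the known terms of each column as K = Σ(ρt)_known − 3.26 × (depth of known layers): K_A = 0 − 3.26×28.27 = −92.1602; K_B = 55.432244 − 3.26×(1.419 + 20.614) = −16.395336.
Balance: K_A + 28.27×ρ = K_B, so ρ = (K_B − K_A)/28.27 = 75.7649/28.27 = 2.68 g/cm³.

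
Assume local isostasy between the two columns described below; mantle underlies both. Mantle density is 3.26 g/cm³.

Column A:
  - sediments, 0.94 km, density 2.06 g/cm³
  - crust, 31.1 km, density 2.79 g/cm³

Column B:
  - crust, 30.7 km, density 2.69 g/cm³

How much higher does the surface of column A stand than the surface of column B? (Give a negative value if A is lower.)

For any compensation level in the mantle, the mantle terms cancel and isostasy reduces to e = (Σt_A − Σt_B) − (Σ(ρt)_A − Σ(ρt)_B) / ρ_m.
Σt_A = 32.04 km; Σt_B = 30.7 km; Σ(ρt)_A = 88.7054; Σ(ρt)_B = 82.583 (in km·g/cm³).
e = (32.04 − 30.7) − (88.7054 − 82.583) / 3.26 = −0.538 km.

−0.538 km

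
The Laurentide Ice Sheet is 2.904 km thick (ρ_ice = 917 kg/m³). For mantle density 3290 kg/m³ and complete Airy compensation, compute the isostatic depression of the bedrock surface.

Balancing pressure at the compensation depth: the ice load ρ_ice t is balanced by mantle displaced below, ρ_m s.
s = t ρ_ice / ρ_m = 2.904 km × 917/3290 = 0.809 km.

0.809 km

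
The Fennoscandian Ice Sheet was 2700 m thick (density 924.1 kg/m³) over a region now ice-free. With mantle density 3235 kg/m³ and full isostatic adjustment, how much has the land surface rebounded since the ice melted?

771 m

Removing the load lets mantle flow back in; uplift u satisfies ρ_ice t = ρ_m u.
u = t ρ_ice/ρ_m = 2700 m × 924.1/3235 = 771 m.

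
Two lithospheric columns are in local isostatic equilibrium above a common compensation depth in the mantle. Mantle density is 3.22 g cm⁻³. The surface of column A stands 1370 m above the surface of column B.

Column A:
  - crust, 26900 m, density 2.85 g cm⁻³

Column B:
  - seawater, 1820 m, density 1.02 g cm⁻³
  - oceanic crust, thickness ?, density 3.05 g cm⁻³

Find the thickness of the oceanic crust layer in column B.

9040 m

Take the compensation level at the base of the deeper column (depth z_c below the surface of column A) and equate Σ ρ_i t_i down to z_c; mantle fills any gap and the z_c terms cancel.
Column A: 26900×2.85 + (z_c − 26900)×3.22
Column B: 1370×0 + 1820×1.02 + x×3.05 + (z_c − 1370 − 1820 − x)×3.22
The z_c×3.22 term appears on both sides and cancels. Collect the known terms of each column as K = Σ(ρt)_known − 3.22 × (depth of known layers): K_A = 76665 − 3.22×26900 = −9953; K_B = 1856.4 − 3.22×(1370 + 1820) = −8415.4.
Balance: K_A = K_B − x×(3.22 − 3.05), so x = (K_B − K_A)/(3.22 − 3.05) = 1537.6/0.17 = 9040 m.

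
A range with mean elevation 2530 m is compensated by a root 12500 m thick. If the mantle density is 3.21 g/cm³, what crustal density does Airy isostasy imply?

ρ_c h = (ρ_m − ρ_c) r → ρ_c (h + r) = ρ_m r → ρ_c = ρ_m r / (h + r).
ρ_c = 3.21 × 12500 m / (2530 m + 12500 m) = 2.67 g/cm³.

2.67 g/cm³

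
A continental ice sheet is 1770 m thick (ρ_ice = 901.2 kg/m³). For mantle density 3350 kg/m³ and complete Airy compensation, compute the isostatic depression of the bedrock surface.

For local isostatic compensation: the ice load ρ_ice t is balanced by mantle displaced below, ρ_m s.
s = t ρ_ice / ρ_m = 1770 m × 901.2/3350 = 476 m.

476 m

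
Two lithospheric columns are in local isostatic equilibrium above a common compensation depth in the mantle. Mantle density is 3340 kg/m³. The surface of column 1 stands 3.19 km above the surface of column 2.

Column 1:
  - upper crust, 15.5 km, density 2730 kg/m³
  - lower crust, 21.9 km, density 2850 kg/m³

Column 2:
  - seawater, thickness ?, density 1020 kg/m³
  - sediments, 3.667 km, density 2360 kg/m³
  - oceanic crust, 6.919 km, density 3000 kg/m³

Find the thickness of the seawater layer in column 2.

Take the compensation level at the base of the deeper column (depth z_c below the surface of column 1) and equate Σ ρ_i t_i down to z_c; mantle fills any gap and the z_c terms cancel.
Column 1: 15.5×2730 + 21.9×2850 + (z_c − 37.4)×3340
Column 2: 3.19×0 + x×1020 + 3.667×2360 + 6.919×3000 + (z_c − 3.19 − 10.586 − x)×3340
The z_c×3340 term appears on both sides and cancels. Collect the known terms of each column as K = Σ(ρt)_known − 3340 × (depth of known layers): K_1 = 104730 − 3340×37.4 = −20186; K_2 = 29411.12 − 3340×(3.19 + 10.586) = −16600.72.
Balance: K_1 = K_2 − x×(3340 − 1020), so x = (K_2 − K_1)/(3340 − 1020) = 3585.28/2320 = 1.55 km.

1.55 km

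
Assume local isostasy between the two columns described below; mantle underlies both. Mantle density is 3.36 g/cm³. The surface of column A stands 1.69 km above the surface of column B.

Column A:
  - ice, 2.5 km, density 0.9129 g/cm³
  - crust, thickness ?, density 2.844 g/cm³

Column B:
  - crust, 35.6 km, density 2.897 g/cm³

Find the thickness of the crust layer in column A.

Take the compensation level at the base of the deeper column (depth z_c below the surface of column A) and equate Σ ρ_i t_i down to z_c; mantle fills any gap and the z_c terms cancel.
Column A: 2.5×0.9129 + x×2.844 + (z_c − 2.5 − x)×3.36
Column B: 1.69×0 + 35.6×2.897 + (z_c − 1.69 − 35.6)×3.36
The z_c×3.36 term appears on both sides and cancels. Collect the known terms of each column as K = Σ(ρt)_known − 3.36 × (depth of known layers): K_A = 2.28225 − 3.36×2.5 = −6.11775; K_B = 103.1332 − 3.36×(1.69 + 35.6) = −22.1612.
Balance: K_A − x×(3.36 − 2.844) = K_B, so x = (K_A − K_B)/(3.36 − 2.844) = 16.0434/0.516 = 31.1 km.

31.1 km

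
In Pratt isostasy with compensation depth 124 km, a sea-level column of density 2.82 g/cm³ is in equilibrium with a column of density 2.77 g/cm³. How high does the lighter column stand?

2.24 km

ρ_ref D = ρ (D + h) → h = D (ρ_ref − ρ)/ρ.
h = 124 km × (2.82 − 2.77)/2.77 = 2.24 km.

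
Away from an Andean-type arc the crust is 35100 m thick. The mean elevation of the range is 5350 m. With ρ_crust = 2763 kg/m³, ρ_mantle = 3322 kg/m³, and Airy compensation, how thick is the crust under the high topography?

66900 m

Root depth r = h ρ_c / (ρ_m − ρ_c) = 5350 m × 2763 / 559 = 26440 m.
Total thickness = T + h + r = 35100 m + 5350 m + 26440 m = 66900 m.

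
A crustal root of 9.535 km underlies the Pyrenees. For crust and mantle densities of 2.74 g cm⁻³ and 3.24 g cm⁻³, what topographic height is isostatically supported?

Balancing pressure at the compensation depth: ρ_c h = (ρ_m − ρ_c) r.
h = r (ρ_m − ρ_c) / ρ_c = 9.535 km × (3.24 − 2.74) / 2.74 = 1.74 km.

1.74 km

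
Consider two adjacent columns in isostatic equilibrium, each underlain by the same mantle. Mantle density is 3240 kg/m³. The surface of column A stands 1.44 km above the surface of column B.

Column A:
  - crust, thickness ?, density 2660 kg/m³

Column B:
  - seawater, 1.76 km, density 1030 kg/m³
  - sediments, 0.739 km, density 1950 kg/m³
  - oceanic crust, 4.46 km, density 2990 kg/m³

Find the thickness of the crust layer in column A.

18.3 km

Take the compensation level at the base of the deeper column (depth z_c below the surface of column A) and equate Σ ρ_i t_i down to z_c; mantle fills any gap and the z_c terms cancel.
Column A: x×2660 + (z_c − 0 − x)×3240
Column B: 1.44×0 + 1.76×1030 + 0.739×1950 + 4.46×2990 + (z_c − 1.44 − 6.959)×3240
The z_c×3240 term appears on both sides and cancels. Collect the known terms of each column as K = Σ(ρt)_known − 3240 × (depth of known layers): K_A = 0 − 3240×0 = 0; K_B = 16589.25 − 3240×(1.44 + 6.959) = −10623.51.
Balance: K_A − x×(3240 − 2660) = K_B, so x = (K_A − K_B)/(3240 − 2660) = 10623.5/580 = 18.3 km.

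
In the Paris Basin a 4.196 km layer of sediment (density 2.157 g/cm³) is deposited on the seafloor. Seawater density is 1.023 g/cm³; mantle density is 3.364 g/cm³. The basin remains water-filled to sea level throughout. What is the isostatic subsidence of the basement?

Submarine loading: the sediment displaces seawater, and the subsidence is in turn flooded, so s (ρ_m − ρ_w) = t (ρ_sed − ρ_w).
s = 4.196 km × (2.157 − 1.023) / (3.364 − 1.023) = 2.03 km.

2.03 km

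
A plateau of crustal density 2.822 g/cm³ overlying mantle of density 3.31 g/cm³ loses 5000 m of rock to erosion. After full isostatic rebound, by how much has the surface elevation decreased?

737 m

Rebound u = e ρ_c/ρ_m = 5000 m × 2.822/3.31 = 4263 m.
Net surface drop = e − u = 5000 m − 4263 m = e (ρ_m − ρ_c)/ρ_m = 737 m.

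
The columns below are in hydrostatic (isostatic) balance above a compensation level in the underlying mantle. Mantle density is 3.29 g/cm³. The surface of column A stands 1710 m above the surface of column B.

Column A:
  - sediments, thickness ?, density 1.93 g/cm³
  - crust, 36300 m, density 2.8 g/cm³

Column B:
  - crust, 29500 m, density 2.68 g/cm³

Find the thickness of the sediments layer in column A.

Take the compensation level at the base of the deeper column (depth z_c below the surface of column A) and equate Σ ρ_i t_i down to z_c; mantle fills any gap and the z_c terms cancel.
Column A: x×1.93 + 36300×2.8 + (z_c − 36300 − x)×3.29
Column B: 1710×0 + 29500×2.68 + (z_c − 1710 − 29500)×3.29
The z_c×3.29 term appears on both sides and cancels. Collect the known terms of each column as K = Σ(ρt)_known − 3.29 × (depth of known layers): K_A = 101640 − 3.29×36300 = −17787; K_B = 79060 − 3.29×(1710 + 29500) = −23620.9.
Balance: K_A − x×(3.29 − 1.93) = K_B, so x = (K_A − K_B)/(3.29 − 1.93) = 5833.9/1.36 = 4290 m.

4290 m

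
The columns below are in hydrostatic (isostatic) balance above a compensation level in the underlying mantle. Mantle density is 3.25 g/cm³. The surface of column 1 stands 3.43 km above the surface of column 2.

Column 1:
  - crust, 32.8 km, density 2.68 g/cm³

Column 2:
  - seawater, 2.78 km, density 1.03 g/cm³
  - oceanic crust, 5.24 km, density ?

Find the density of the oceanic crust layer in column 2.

Take the compensation level at the base of the deeper column (depth z_c below the surface of column 1) and equate Σ ρ_i t_i down to z_c; mantle fills any gap and the z_c terms cancel.
Column 1: 32.8×2.68 + (z_c − 32.8)×3.25
Column 2: 3.43×0 + 2.78×1.03 + 5.24×ρ + (z_c − 3.43 − 8.02)×3.25
The z_c×3.25 term appears on both sides and cancels. Collect the known terms of each column as K = Σ(ρt)_known − 3.25 × (depth of known layers): K_1 = 87.904 − 3.25×32.8 = −18.696; K_2 = 2.8634 − 3.25×(3.43 + 8.02) = −34.3491.
Balance: K_1 = K_2 + 5.24×ρ, so ρ = (K_1 − K_2)/5.24 = 15.6531/5.24 = 2.99 g/cm³.

2.99 g/cm³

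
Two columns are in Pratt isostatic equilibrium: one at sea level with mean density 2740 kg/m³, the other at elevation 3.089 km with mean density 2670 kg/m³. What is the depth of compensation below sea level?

ρ_ref D = ρ (D + h) → D (ρ_ref − ρ) = ρ h.
D = ρ h/(ρ_ref − ρ) = 2670 × 3.089 km/(2740 − 2670) = 118 km.

118 km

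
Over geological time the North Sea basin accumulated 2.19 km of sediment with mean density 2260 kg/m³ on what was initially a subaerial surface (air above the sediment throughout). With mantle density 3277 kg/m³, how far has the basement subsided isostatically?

1.51 km

Subaerial load: s = t ρ_sed / ρ_m = 2.19 km × 2260/3277 = 1.51 km.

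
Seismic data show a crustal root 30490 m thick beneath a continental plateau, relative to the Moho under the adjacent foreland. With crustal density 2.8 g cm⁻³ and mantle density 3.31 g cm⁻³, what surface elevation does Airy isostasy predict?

In Airy isostatic equilibrium: ρ_c h = (ρ_m − ρ_c) r.
h = r (ρ_m − ρ_c) / ρ_c = 30490 m × (3.31 − 2.8) / 2.8 = 5550 m.

5550 m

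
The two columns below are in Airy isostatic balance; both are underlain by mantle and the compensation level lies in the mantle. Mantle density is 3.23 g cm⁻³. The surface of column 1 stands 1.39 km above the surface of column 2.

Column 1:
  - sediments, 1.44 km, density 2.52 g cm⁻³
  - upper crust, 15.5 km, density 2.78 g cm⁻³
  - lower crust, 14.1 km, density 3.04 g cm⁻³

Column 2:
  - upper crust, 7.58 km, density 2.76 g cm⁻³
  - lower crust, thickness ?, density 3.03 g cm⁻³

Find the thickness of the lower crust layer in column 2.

13.1 km

Take the compensation level at the base of the deeper column (depth z_c below the surface of column 1) and equate Σ ρ_i t_i down to z_c; mantle fills any gap and the z_c terms cancel.
Column 1: 1.44×2.52 + 15.5×2.78 + 14.1×3.04 + (z_c − 31.04)×3.23
Column 2: 1.39×0 + 7.58×2.76 + x×3.03 + (z_c − 1.39 − 7.58 − x)×3.23
The z_c×3.23 term appears on both sides and cancels. Collect the known terms of each column as K = Σ(ρt)_known − 3.23 × (depth of known layers): K_1 = 89.5828 − 3.23×31.04 = −10.6764; K_2 = 20.9208 − 3.23×(1.39 + 7.58) = −8.0523.
Balance: K_1 = K_2 − x×(3.23 − 3.03), so x = (K_2 − K_1)/(3.23 − 3.03) = 2.6241/0.2 = 13.1 km.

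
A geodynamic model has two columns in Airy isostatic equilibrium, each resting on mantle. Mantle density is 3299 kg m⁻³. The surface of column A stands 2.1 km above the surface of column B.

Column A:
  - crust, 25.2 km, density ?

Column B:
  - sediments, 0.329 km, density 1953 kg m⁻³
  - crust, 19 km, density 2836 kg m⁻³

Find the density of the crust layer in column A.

2660 kg m⁻³

Take the compensation level at the base of the deeper column (depth z_c below the surface of column A) and equate Σ ρ_i t_i down to z_c; mantle fills any gap and the z_c terms cancel.
Column A: 25.2×ρ + (z_c − 25.2)×3299
Column B: 2.1×0 + 0.329×1953 + 19×2836 + (z_c − 2.1 − 19.329)×3299
The z_c×3299 term appears on both sides and cancels. Collect the known terms of each column as K = Σ(ρt)_known − 3299 × (depth of known layers): K_A = 0 − 3299×25.2 = −83134.8; K_B = 54526.537 − 3299×(2.1 + 19.329) = −16167.734.
Balance: K_A + 25.2×ρ = K_B, so ρ = (K_B − K_A)/25.2 = 66967.1/25.2 = 2660 kg m⁻³.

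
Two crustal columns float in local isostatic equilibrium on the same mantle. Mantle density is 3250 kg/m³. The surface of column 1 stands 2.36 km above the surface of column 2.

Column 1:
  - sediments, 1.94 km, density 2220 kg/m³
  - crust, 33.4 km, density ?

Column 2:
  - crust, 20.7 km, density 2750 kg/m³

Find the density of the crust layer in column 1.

2770 kg/m³

Take the compensation level at the base of the deeper column (depth z_c below the surface of column 1) and equate Σ ρ_i t_i down to z_c; mantle fills any gap and the z_c terms cancel.
Column 1: 1.94×2220 + 33.4×ρ + (z_c − 35.34)×3250
Column 2: 2.36×0 + 20.7×2750 + (z_c − 2.36 − 20.7)×3250
The z_c×3250 term appears on both sides and cancels. Collect the known terms of each column as K = Σ(ρt)_known − 3250 × (depth of known layers): K_1 = 4306.8 − 3250×35.34 = −110548.2; K_2 = 56925 − 3250×(2.36 + 20.7) = −18020.
Balance: K_1 + 33.4×ρ = K_2, so ρ = (K_2 − K_1)/33.4 = 92528.2/33.4 = 2770 kg/m³.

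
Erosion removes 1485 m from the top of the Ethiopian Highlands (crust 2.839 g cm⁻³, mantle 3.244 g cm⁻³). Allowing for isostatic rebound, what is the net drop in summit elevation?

Rebound u = e ρ_c/ρ_m = 1485 m × 2.839/3.244 = 1300 m.
Net surface drop = e − u = 1485 m − 1300 m = e (ρ_m − ρ_c)/ρ_m = 185 m.

185 m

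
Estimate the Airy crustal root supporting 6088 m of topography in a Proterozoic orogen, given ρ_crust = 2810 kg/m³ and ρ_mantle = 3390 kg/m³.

29500 m

Balancing pressure at the compensation depth: the weight of the topography is balanced by the buoyancy of the root, ρ_c h = (ρ_m − ρ_c) r.
r = h · ρ_c / (ρ_m − ρ_c) = 6088 m × 2810 / (3390 − 2810) = 29500 m.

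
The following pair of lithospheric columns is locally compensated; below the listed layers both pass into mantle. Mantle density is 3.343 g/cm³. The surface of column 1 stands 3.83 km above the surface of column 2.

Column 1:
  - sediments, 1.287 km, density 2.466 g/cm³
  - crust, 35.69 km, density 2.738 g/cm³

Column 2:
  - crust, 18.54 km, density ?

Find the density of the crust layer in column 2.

Take the compensation level at the base of the deeper column (depth z_c below the surface of column 1) and equate Σ ρ_i t_i down to z_c; mantle fills any gap and the z_c terms cancel.
Column 1: 1.287×2.466 + 35.69×2.738 + (z_c − 36.977)×3.343
Column 2: 3.83×0 + 18.54×ρ + (z_c − 3.83 − 18.54)×3.343
The z_c×3.343 term appears on both sides and cancels. Collect the known terms of each column as K = Σ(ρt)_known − 3.343 × (depth of known layers): K_1 = 100.892962 − 3.343×36.977 = −22.721149; K_2 = 0 − 3.343×(3.83 + 18.54) = −74.78291.
Balance: K_1 = K_2 + 18.54×ρ, so ρ = (K_1 − K_2)/18.54 = 52.0618/18.54 = 2.81 g/cm³.

2.81 g/cm³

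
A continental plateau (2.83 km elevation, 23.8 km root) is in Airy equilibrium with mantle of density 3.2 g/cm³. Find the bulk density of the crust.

ρ_c h = (ρ_m − ρ_c) r → ρ_c (h + r) = ρ_m r → ρ_c = ρ_m r / (h + r).
ρ_c = 3.2 × 23.8 km / (2.83 km + 23.8 km) = 2.86 g/cm³.

2.86 g/cm³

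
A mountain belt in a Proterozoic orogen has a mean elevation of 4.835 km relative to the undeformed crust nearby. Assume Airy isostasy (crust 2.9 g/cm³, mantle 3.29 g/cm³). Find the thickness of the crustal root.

36 km

In Airy isostatic equilibrium: the weight of the topography is balanced by the buoyancy of the root, ρ_c h = (ρ_m − ρ_c) r.
r = h · ρ_c / (ρ_m − ρ_c) = 4.835 km × 2.9 / (3.29 − 2.9) = 36 km.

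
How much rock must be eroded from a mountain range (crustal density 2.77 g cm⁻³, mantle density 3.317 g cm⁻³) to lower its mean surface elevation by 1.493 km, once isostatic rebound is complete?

Net drop Δ = e − u = e − e ρ_c/ρ_m = e (ρ_m − ρ_c)/ρ_m.
e = Δ ρ_m/(ρ_m − ρ_c) = 1.493 km × 3.317/0.547 = 9.05 km.

9.05 km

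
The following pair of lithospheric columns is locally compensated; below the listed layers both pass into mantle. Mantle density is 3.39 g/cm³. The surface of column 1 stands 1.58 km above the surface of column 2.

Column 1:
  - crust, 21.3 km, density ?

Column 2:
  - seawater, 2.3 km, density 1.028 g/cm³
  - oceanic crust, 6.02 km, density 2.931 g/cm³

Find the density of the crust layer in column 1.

2.75 g/cm³

Take the compensation level at the base of the deeper column (depth z_c below the surface of column 1) and equate Σ ρ_i t_i down to z_c; mantle fills any gap and the z_c terms cancel.
Column 1: 21.3×ρ + (z_c − 21.3)×3.39
Column 2: 1.58×0 + 2.3×1.028 + 6.02×2.931 + (z_c − 1.58 − 8.32)×3.39
The z_c×3.39 term appears on both sides and cancels. Collect the known terms of each column as K = Σ(ρt)_known − 3.39 × (depth of known layers): K_1 = 0 − 3.39×21.3 = −72.207; K_2 = 20.00902 − 3.39×(1.58 + 8.32) = −13.55198.
Balance: K_1 + 21.3×ρ = K_2, so ρ = (K_2 − K_1)/21.3 = 58.655/21.3 = 2.75 g/cm³.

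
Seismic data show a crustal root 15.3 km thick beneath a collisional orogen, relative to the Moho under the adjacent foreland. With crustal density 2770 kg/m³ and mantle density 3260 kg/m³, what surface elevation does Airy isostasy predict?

In Airy isostatic equilibrium: ρ_c h = (ρ_m − ρ_c) r.
h = r (ρ_m − ρ_c) / ρ_c = 15.3 km × (3260 − 2770) / 2770 = 2.71 km.

2.71 km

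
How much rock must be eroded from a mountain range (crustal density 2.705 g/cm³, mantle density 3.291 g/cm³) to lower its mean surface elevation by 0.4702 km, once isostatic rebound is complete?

2.64 km

Net drop Δ = e − u = e − e ρ_c/ρ_m = e (ρ_m − ρ_c)/ρ_m.
e = Δ ρ_m/(ρ_m − ρ_c) = 0.4702 km × 3.291/0.586 = 2.64 km.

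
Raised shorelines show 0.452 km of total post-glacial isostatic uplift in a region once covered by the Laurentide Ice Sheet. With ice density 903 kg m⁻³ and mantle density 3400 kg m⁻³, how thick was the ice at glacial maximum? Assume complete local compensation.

u = t ρ_ice/ρ_m → t = u ρ_m/ρ_ice = 0.452 km × 3400/903 = 1.7 km.

1.7 km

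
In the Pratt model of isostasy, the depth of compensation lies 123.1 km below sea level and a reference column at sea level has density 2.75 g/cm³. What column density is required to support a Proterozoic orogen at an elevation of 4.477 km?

Pratt balance: ρ_ref D = ρ (D + h).
ρ = ρ_ref D/(D + h) = 2.75 × 123.1 km/(123.1 km + 4.477 km) = 2.65 g/cm³.

2.65 g/cm³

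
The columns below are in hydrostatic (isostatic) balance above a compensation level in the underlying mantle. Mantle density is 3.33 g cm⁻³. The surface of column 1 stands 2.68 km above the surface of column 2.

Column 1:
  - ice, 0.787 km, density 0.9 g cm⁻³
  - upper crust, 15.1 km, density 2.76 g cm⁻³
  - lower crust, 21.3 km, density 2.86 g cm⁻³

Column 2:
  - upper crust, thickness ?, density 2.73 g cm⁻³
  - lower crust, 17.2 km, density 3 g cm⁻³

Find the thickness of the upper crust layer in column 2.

9.88 km

Take the compensation level at the base of the deeper column (depth z_c below the surface of column 1) and equate Σ ρ_i t_i down to z_c; mantle fills any gap and the z_c terms cancel.
Column 1: 0.787×0.9 + 15.1×2.76 + 21.3×2.86 + (z_c − 37.187)×3.33
Column 2: 2.68×0 + x×2.73 + 17.2×3 + (z_c − 2.68 − 17.2 − x)×3.33
The z_c×3.33 term appears on both sides and cancels. Collect the known terms of each column as K = Σ(ρt)_known − 3.33 × (depth of known layers): K_1 = 103.3023 − 3.33×37.187 = −20.53041; K_2 = 51.6 − 3.33×(2.68 + 17.2) = −14.6004.
Balance: K_1 = K_2 − x×(3.33 − 2.73), so x = (K_2 − K_1)/(3.33 − 2.73) = 5.93001/0.6 = 9.88 km.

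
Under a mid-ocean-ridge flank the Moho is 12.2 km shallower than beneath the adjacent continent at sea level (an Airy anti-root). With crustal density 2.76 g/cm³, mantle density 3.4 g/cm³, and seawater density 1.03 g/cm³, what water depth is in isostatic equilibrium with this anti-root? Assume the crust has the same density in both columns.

Replacing a thickness d of crust by seawater at the top must be balanced by replacing crust with mantle at the base: d (ρ_c − ρ_w) = a (ρ_m − ρ_c).
d = a (ρ_m − ρ_c)/(ρ_c − ρ_w) = 12.2 km × 0.64/1.73 = 4.51 km.

4.51 km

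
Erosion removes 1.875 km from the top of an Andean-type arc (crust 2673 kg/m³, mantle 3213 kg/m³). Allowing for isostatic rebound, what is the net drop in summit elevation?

Rebound u = e ρ_c/ρ_m = 1.875 km × 2673/3213 = 1.56 km.
Net surface drop = e − u = 1.875 km − 1.56 km = e (ρ_m − ρ_c)/ρ_m = 0.315 km.

0.315 km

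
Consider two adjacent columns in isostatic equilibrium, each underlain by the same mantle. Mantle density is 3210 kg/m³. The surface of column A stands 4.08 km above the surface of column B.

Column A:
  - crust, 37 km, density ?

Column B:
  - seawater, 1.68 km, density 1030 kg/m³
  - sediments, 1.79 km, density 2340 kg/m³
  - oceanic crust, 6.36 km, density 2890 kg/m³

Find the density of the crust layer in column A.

Take the compensation level at the base of the deeper column (depth z_c below the surface of column A) and equate Σ ρ_i t_i down to z_c; mantle fills any gap and the z_c terms cancel.
Column A: 37×ρ + (z_c − 37)×3210
Column B: 4.08×0 + 1.68×1030 + 1.79×2340 + 6.36×2890 + (z_c − 4.08 − 9.83)×3210
The z_c×3210 term appears on both sides and cancels. Collect the known terms of each column as K = Σ(ρt)_known − 3210 × (depth of known layers): K_A = 0 − 3210×37 = −118770; K_B = 24299.4 − 3210×(4.08 + 9.83) = −20351.7.
Balance: K_A + 37×ρ = K_B, so ρ = (K_B − K_A)/37 = 98418.3/37 = 2660 kg/m³.

2660 kg/m³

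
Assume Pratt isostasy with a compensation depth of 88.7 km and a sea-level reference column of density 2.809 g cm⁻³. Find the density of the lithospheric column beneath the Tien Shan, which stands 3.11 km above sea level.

Pratt balance: ρ_ref D = ρ (D + h).
ρ = ρ_ref D/(D + h) = 2.809 × 88.7 km/(88.7 km + 3.11 km) = 2.71 g cm⁻³.

2.71 g cm⁻³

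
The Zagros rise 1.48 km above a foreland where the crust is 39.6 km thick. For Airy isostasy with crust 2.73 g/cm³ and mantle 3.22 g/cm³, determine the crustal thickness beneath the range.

Root depth r = h ρ_c / (ρ_m − ρ_c) = 1.48 km × 2.73 / 0.49 = 8.246 km.
Total thickness = T + h + r = 39.6 km + 1.48 km + 8.246 km = 49.3 km.

49.3 km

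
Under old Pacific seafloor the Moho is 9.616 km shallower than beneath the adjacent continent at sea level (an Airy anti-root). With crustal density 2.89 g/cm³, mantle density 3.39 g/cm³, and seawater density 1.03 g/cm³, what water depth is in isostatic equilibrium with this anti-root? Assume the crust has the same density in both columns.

2.58 km

Replacing a thickness d of crust by seawater at the top must be balanced by replacing crust with mantle at the base: d (ρ_c − ρ_w) = a (ρ_m − ρ_c).
d = a (ρ_m − ρ_c)/(ρ_c − ρ_w) = 9.616 km × 0.5/1.86 = 2.58 km.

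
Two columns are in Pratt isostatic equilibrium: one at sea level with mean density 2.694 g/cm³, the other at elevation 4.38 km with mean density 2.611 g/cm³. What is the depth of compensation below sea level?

138 km

ρ_ref D = ρ (D + h) → D (ρ_ref − ρ) = ρ h.
D = ρ h/(ρ_ref − ρ) = 2.611 × 4.38 km/(2.694 − 2.611) = 138 km.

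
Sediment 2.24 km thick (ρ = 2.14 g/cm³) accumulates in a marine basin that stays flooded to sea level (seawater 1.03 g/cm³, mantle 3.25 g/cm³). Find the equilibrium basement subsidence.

Submarine loading: the sediment displaces seawater, and the subsidence is in turn flooded, so s (ρ_m − ρ_w) = t (ρ_sed − ρ_w).
s = 2.24 km × (2.14 − 1.03) / (3.25 − 1.03) = 1.12 km.

1.12 km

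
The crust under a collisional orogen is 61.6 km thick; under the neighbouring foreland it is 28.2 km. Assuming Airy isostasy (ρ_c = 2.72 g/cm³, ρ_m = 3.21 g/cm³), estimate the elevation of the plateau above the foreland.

Excess crust Δ = 61.6 km − 28.2 km = 33.4 km, split between elevation h and root r with h + r = Δ.
Airy balance ρ_c h = (ρ_m − ρ_c) r gives r = h ρ_c/(ρ_m − ρ_c), so h (1 + ρ_c/(ρ_m − ρ_c)) = Δ, i.e. h = Δ (ρ_m − ρ_c)/ρ_m.
h = 33.4 km × 0.49/3.21 = 5.1 km.

5.1 km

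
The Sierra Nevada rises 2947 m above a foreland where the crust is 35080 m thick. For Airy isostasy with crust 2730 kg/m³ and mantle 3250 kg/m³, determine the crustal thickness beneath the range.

53500 m

Root depth r = h ρ_c / (ρ_m − ρ_c) = 2947 m × 2730 / 520 = 15470 m.
Total thickness = T + h + r = 35080 m + 2947 m + 15470 m = 53500 m.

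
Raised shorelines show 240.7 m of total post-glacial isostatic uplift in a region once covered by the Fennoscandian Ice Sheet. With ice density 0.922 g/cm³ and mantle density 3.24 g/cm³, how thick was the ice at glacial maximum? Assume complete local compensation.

u = t ρ_ice/ρ_m → t = u ρ_m/ρ_ice = 240.7 m × 3.24/0.922 = 846 m.

846 m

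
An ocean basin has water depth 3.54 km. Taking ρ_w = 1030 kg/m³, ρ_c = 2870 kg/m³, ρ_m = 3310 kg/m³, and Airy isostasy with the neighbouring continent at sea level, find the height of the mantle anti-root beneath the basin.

Isostatic balance requires: replacing crust with seawater at the top is compensated by replacing crust with mantle at the base: d (ρ_c − ρ_w) = a (ρ_m − ρ_c).
a = d (ρ_c − ρ_w)/(ρ_m − ρ_c) = 3.54 km × 1840/440 = 14.8 km.

14.8 km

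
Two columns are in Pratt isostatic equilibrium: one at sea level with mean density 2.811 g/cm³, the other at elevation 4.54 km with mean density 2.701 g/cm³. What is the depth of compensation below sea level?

ρ_ref D = ρ (D + h) → D (ρ_ref − ρ) = ρ h.
D = ρ h/(ρ_ref − ρ) = 2.701 × 4.54 km/(2.811 − 2.701) = 111 km.

111 km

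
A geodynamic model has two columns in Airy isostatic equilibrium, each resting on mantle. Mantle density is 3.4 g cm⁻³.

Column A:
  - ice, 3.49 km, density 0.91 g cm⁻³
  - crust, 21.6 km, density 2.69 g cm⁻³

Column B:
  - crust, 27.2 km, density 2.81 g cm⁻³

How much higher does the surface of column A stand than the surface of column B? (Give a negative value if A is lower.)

For any compensation level in the mantle, the mantle terms cancel and isostasy reduces to e = (Σt_A − Σt_B) − (Σ(ρt)_A − Σ(ρt)_B) / ρ_m.
Σt_A = 25.09 km; Σt_B = 27.2 km; Σ(ρt)_A = 61.2799; Σ(ρt)_B = 76.432 (in km·g cm⁻³).
e = (25.09 − 27.2) − (61.2799 − 76.432) / 3.4 = 2.35 km.

2.35 km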